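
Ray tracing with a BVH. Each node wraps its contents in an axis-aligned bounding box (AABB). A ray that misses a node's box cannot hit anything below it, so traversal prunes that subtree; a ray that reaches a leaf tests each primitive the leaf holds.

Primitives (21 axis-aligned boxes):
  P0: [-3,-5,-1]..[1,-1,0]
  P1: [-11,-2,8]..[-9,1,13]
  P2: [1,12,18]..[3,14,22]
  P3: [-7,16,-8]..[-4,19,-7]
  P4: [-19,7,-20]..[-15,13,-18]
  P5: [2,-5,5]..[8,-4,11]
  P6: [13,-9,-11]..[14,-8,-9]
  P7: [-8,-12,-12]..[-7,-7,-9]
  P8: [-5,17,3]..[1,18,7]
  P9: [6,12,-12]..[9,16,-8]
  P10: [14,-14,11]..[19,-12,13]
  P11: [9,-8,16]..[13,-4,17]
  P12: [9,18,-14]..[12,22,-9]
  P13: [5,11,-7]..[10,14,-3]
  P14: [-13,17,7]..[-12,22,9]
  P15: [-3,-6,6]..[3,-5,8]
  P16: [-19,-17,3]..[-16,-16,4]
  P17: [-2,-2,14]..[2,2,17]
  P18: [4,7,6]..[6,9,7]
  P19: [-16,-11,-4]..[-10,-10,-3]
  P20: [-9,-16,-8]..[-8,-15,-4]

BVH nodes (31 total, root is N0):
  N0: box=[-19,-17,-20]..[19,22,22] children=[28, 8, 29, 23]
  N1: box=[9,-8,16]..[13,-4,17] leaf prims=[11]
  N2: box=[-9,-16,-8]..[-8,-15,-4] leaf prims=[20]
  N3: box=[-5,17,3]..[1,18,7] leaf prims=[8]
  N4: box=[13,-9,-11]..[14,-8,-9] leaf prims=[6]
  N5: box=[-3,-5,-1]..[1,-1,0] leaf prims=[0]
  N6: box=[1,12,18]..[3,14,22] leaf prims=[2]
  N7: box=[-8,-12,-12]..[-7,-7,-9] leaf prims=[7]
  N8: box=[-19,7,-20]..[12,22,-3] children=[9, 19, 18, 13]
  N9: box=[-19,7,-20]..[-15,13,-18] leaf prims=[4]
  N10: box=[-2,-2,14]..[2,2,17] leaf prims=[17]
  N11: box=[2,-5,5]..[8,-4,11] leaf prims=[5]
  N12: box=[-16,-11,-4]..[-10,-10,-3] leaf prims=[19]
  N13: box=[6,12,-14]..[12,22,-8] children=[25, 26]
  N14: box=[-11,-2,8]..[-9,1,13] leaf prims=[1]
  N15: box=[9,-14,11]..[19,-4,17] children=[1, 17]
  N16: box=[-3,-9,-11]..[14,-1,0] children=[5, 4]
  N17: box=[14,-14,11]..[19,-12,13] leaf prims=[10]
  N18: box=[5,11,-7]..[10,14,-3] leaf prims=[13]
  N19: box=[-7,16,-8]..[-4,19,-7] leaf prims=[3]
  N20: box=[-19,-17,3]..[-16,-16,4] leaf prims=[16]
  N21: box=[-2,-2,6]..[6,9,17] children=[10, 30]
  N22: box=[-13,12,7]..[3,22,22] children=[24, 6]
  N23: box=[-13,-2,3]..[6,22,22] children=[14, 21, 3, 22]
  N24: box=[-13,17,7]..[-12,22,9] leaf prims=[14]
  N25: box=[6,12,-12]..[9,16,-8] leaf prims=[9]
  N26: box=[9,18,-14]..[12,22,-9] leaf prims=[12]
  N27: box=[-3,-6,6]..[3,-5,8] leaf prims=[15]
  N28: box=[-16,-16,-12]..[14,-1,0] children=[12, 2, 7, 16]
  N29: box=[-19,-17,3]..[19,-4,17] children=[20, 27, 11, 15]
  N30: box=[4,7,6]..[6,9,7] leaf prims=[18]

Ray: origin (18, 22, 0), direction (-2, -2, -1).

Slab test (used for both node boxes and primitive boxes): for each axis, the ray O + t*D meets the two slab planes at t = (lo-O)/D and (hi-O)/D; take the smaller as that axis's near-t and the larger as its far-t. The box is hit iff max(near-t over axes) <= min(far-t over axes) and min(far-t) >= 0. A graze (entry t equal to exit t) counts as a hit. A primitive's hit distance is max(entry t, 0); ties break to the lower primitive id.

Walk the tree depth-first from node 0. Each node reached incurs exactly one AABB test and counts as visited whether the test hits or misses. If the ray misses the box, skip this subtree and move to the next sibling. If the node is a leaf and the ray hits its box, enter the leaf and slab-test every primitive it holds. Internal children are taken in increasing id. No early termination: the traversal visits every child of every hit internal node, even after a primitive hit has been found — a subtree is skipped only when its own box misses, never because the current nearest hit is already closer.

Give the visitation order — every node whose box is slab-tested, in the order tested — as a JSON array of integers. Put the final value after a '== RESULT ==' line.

Walk:
N0 x:[-1/2,37/2] y:[0,39/2] z:[-22,20] -> hit [0,37/2], descend [8, 23, 28, 29]
  N8 x:[3,37/2] y:[0,15/2] z:[3,20] -> hit [3,15/2], descend [9, 13, 18, 19]
    N9 x:[33/2,37/2] y:[9/2,15/2] z:[18,20] -> miss, prune
    N13 x:[3,6] y:[0,5] z:[8,14] -> miss, prune
    N18 x:[4,13/2] y:[4,11/2] z:[3,7] -> hit [4,11/2] leaf, test {P13@t=4}
    N19 x:[11,25/2] y:[3/2,3] z:[7,8] -> miss, prune
  N23 x:[6,31/2] y:[0,12] z:[-22,-3] -> miss, prune
  N28 x:[2,17] y:[23/2,19] z:[0,12] -> hit [23/2,12], descend [2, 7, 12, 16]
    N2 x:[13,27/2] y:[37/2,19] z:[4,8] -> miss, prune
    N7 x:[25/2,13] y:[29/2,17] z:[9,12] -> miss, prune
    N12 x:[14,17] y:[16,33/2] z:[3,4] -> miss, prune
    N16 x:[2,21/2] y:[23/2,31/2] z:[0,11] -> miss, prune
  N29 x:[-1/2,37/2] y:[13,39/2] z:[-17,-3] -> miss, prune

Visited [0, 8, 9, 13, 18, 19, 23, 28, 2, 7, 12, 16, 29]. Tests: 13 box, 1 leaf. Nearest: P13.

== RESULT ==
[0, 8, 9, 13, 18, 19, 23, 28, 2, 7, 12, 16, 29]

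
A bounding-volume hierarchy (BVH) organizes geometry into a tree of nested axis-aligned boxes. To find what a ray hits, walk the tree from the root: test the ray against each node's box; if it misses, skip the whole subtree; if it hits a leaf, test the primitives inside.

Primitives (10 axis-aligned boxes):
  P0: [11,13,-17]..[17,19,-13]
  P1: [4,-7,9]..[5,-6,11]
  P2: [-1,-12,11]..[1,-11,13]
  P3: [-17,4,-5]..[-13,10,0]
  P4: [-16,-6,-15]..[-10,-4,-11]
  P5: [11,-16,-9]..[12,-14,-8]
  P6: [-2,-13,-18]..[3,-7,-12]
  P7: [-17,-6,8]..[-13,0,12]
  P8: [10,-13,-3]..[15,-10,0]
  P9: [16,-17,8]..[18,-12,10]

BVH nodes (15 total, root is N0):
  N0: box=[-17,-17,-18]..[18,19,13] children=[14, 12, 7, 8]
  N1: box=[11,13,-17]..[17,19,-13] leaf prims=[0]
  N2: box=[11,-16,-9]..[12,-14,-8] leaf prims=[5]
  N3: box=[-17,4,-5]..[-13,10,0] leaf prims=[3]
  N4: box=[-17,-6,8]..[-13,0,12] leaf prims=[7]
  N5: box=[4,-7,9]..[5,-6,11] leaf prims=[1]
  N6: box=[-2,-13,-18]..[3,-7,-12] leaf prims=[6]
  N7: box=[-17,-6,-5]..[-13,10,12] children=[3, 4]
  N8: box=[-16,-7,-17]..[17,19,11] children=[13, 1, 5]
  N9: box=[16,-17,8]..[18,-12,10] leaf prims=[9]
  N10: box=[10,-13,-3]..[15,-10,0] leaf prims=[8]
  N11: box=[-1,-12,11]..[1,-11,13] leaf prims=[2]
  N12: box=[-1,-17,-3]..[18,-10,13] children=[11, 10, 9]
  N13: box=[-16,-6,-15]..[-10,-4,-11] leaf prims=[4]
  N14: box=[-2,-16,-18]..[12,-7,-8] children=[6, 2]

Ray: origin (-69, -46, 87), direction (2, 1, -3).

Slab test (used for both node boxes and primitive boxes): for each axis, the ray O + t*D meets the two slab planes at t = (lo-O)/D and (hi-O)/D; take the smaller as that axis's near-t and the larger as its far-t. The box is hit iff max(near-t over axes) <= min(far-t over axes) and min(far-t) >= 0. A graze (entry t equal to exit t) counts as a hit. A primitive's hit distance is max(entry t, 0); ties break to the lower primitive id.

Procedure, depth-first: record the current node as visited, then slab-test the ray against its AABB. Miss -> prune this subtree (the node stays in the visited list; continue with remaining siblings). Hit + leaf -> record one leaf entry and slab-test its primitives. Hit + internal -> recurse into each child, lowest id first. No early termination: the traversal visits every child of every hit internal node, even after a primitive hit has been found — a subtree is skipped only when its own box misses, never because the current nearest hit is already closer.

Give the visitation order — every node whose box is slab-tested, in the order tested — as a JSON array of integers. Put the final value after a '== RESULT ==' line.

Trace the traversal:
N0 x:[26,87/2] y:[29,65] z:[74/3,35] -> hit [29,35], descend [7, 8, 12, 14]
  N7 x:[26,28] y:[40,56] z:[25,92/3] -> miss, prune
  N8 x:[53/2,43] y:[39,65] z:[76/3,104/3] -> miss, prune
  N12 x:[34,87/2] y:[29,36] z:[74/3,30] -> miss, prune
  N14 x:[67/2,81/2] y:[30,39] z:[95/3,35] -> hit [67/2,35], descend [2, 6]
    N2 x:[40,81/2] y:[30,32] z:[95/3,32] -> miss, prune
    N6 x:[67/2,36] y:[33,39] z:[33,35] -> hit [67/2,35] leaf, test {P6@t=67/2}

order=[0, 7, 8, 12, 14, 2, 6]  |boxes|=7  |leaves|=1  hit=P6

== RESULT ==
[0, 7, 8, 12, 14, 2, 6]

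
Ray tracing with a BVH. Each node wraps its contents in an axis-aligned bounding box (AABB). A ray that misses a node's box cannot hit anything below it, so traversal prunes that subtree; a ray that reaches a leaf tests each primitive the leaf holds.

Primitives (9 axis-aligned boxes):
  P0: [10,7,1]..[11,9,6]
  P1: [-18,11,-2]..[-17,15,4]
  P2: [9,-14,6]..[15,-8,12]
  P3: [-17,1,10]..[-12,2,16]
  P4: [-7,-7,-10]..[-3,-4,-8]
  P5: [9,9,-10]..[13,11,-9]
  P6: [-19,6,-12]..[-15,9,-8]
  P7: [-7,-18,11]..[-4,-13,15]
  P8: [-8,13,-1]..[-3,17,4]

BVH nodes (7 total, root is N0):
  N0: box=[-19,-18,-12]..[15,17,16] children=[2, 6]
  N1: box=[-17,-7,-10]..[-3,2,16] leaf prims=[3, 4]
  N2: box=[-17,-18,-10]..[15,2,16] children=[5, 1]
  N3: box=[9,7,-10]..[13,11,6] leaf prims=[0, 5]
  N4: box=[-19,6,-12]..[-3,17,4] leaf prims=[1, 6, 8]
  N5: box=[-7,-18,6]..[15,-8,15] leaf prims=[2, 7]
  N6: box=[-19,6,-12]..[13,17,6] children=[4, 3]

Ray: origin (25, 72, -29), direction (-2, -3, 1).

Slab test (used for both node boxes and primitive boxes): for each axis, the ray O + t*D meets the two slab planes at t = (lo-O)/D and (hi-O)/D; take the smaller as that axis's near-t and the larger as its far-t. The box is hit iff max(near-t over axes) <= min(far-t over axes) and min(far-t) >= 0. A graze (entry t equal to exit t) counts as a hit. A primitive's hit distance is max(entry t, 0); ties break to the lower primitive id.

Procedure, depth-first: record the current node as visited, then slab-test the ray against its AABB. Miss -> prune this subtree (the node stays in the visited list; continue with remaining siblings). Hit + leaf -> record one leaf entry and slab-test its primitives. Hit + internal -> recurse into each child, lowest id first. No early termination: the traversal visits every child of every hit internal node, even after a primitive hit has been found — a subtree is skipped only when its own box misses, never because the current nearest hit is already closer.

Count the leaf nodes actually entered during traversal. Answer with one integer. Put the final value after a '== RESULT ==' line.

Trace the traversal:
N0 x:[5,22] y:[55/3,30] z:[17,45] -> hit [55/3,22], descend [2, 6]
  N2 x:[5,21] y:[70/3,30] z:[19,45] -> miss, prune
  N6 x:[6,22] y:[55/3,22] z:[17,35] -> hit [55/3,22], descend [3, 4]
    N3 x:[6,8] y:[61/3,65/3] z:[19,35] -> miss, prune
    N4 x:[14,22] y:[55/3,22] z:[17,33] -> hit [55/3,22] leaf, test {P1(miss), P6@t=21, P8(miss)}

Visited [0, 2, 6, 3, 4]. Tests: 5 box, 1 leaf. Nearest: P6.

== RESULT ==
1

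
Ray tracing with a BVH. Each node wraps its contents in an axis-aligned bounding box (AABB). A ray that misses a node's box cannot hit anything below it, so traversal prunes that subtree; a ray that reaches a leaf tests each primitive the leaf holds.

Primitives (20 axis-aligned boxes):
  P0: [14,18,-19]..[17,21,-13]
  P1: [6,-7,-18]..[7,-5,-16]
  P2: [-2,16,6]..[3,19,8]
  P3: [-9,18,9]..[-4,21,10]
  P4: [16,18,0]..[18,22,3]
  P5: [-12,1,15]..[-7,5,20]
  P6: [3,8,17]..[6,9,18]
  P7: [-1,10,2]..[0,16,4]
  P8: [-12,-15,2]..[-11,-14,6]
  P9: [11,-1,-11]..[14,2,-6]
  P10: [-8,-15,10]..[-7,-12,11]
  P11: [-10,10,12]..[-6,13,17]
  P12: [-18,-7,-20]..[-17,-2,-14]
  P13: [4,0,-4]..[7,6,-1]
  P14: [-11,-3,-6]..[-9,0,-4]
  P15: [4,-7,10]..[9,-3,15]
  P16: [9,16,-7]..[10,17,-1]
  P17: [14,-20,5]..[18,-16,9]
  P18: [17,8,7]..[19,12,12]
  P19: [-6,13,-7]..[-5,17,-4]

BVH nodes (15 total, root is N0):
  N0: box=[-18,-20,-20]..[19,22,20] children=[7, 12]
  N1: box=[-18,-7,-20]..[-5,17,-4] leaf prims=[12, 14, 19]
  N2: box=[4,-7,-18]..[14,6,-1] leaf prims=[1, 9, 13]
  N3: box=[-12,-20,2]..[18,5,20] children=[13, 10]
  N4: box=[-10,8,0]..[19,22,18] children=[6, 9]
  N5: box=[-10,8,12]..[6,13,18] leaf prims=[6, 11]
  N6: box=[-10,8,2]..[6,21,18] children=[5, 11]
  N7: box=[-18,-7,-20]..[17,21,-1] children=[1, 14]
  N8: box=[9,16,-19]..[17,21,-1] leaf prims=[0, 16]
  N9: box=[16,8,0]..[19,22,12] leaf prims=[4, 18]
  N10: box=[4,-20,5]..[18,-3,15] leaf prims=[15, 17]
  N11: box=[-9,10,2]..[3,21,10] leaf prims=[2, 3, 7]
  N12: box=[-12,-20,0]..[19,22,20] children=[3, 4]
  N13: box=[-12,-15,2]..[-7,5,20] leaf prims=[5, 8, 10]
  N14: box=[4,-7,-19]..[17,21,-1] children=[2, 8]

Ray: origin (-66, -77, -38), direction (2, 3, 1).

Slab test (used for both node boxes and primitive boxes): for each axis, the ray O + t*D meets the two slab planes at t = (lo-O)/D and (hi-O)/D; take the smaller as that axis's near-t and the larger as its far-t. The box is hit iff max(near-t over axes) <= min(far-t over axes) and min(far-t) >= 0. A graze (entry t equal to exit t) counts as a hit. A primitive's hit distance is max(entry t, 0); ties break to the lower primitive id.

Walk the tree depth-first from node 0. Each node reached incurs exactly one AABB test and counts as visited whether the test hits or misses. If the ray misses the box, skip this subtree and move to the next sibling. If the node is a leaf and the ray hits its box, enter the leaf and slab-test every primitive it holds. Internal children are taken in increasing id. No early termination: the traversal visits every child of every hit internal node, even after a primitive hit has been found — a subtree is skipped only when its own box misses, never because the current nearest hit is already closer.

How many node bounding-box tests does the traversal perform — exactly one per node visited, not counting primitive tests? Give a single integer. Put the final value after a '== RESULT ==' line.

Walk:
N0 x:[24,85/2] y:[19,33] z:[18,58] -> hit [24,33], descend [7, 12]
  N7 x:[24,83/2] y:[70/3,98/3] z:[18,37] -> hit [24,98/3], descend [1, 14]
    N1 x:[24,61/2] y:[70/3,94/3] z:[18,34] -> hit [24,61/2] leaf, test {P12@t=24, P14(miss), P19(miss)}
    N14 x:[35,83/2] y:[70/3,98/3] z:[19,37] -> miss, prune
  N12 x:[27,85/2] y:[19,33] z:[38,58] -> miss, prune

Summary -> nodes [0, 7, 1, 14, 12]; box-tests=5; leaf-entries=1; first=P12

== RESULT ==
5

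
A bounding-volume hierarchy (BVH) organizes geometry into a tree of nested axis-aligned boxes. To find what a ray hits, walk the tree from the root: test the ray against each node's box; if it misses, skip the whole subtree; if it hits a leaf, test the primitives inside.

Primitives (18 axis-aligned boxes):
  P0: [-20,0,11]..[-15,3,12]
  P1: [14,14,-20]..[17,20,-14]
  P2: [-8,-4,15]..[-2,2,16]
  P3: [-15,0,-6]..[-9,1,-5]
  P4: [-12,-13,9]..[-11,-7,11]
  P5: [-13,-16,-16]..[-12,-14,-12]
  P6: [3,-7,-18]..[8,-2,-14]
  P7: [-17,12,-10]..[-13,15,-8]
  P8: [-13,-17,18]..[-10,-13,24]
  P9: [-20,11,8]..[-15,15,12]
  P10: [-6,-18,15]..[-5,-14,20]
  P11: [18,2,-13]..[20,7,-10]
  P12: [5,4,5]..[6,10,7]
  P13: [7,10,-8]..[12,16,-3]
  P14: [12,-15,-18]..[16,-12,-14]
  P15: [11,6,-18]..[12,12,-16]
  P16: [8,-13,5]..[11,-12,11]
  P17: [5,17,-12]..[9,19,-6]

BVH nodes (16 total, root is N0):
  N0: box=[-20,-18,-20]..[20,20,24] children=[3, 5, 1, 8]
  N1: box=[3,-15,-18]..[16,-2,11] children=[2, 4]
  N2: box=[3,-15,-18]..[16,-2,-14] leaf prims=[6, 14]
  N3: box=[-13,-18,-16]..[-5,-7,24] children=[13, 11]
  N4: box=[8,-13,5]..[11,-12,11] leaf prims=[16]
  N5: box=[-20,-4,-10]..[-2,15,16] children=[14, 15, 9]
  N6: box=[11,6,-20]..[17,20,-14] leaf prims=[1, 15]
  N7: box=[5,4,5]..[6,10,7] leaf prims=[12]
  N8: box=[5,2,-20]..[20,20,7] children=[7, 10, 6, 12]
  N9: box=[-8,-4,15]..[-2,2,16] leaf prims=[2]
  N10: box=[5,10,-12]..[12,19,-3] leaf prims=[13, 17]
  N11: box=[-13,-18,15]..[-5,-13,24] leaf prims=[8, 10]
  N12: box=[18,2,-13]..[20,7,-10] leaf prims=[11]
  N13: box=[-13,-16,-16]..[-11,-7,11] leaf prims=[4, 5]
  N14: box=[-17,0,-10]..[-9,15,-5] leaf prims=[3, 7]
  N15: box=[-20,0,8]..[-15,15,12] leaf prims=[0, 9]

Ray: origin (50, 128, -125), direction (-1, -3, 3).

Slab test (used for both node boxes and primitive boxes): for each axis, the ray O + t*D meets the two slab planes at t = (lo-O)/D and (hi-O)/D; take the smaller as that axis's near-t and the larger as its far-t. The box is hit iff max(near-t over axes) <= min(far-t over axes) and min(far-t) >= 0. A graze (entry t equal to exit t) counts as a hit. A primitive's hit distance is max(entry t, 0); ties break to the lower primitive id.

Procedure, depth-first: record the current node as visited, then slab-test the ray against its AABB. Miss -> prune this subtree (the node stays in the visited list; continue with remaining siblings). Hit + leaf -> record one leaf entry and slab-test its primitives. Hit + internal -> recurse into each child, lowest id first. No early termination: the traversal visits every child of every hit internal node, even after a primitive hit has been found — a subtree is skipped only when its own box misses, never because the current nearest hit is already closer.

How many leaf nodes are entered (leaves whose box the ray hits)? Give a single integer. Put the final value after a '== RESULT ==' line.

Walk:
N0 x:[30,70] y:[36,146/3] z:[35,149/3] -> hit [36,146/3], descend [1, 3, 5, 8]
  N1 x:[34,47] y:[130/3,143/3] z:[107/3,136/3] -> hit [130/3,136/3], descend [2, 4]
    N2 x:[34,47] y:[130/3,143/3] z:[107/3,37] -> miss, prune
    N4 x:[39,42] y:[140/3,47] z:[130/3,136/3] -> miss, prune
  N3 x:[55,63] y:[45,146/3] z:[109/3,149/3] -> miss, prune
  N5 x:[52,70] y:[113/3,44] z:[115/3,47] -> miss, prune
  N8 x:[30,45] y:[36,42] z:[35,44] -> hit [36,42], descend [6, 7, 10, 12]
    N6 x:[33,39] y:[36,122/3] z:[35,37] -> hit [36,37] leaf, test {P1@t=36, P15(miss)}
    N7 x:[44,45] y:[118/3,124/3] z:[130/3,44] -> miss, prune
    N10 x:[38,45] y:[109/3,118/3] z:[113/3,122/3] -> hit [38,118/3] leaf, test {P13@t=39, P17(miss)}
    N12 x:[30,32] y:[121/3,42] z:[112/3,115/3] -> miss, prune

Summary -> nodes [0, 1, 2, 4, 3, 5, 8, 6, 7, 10, 12]; box-tests=11; leaf-entries=2; first=P1

== RESULT ==
2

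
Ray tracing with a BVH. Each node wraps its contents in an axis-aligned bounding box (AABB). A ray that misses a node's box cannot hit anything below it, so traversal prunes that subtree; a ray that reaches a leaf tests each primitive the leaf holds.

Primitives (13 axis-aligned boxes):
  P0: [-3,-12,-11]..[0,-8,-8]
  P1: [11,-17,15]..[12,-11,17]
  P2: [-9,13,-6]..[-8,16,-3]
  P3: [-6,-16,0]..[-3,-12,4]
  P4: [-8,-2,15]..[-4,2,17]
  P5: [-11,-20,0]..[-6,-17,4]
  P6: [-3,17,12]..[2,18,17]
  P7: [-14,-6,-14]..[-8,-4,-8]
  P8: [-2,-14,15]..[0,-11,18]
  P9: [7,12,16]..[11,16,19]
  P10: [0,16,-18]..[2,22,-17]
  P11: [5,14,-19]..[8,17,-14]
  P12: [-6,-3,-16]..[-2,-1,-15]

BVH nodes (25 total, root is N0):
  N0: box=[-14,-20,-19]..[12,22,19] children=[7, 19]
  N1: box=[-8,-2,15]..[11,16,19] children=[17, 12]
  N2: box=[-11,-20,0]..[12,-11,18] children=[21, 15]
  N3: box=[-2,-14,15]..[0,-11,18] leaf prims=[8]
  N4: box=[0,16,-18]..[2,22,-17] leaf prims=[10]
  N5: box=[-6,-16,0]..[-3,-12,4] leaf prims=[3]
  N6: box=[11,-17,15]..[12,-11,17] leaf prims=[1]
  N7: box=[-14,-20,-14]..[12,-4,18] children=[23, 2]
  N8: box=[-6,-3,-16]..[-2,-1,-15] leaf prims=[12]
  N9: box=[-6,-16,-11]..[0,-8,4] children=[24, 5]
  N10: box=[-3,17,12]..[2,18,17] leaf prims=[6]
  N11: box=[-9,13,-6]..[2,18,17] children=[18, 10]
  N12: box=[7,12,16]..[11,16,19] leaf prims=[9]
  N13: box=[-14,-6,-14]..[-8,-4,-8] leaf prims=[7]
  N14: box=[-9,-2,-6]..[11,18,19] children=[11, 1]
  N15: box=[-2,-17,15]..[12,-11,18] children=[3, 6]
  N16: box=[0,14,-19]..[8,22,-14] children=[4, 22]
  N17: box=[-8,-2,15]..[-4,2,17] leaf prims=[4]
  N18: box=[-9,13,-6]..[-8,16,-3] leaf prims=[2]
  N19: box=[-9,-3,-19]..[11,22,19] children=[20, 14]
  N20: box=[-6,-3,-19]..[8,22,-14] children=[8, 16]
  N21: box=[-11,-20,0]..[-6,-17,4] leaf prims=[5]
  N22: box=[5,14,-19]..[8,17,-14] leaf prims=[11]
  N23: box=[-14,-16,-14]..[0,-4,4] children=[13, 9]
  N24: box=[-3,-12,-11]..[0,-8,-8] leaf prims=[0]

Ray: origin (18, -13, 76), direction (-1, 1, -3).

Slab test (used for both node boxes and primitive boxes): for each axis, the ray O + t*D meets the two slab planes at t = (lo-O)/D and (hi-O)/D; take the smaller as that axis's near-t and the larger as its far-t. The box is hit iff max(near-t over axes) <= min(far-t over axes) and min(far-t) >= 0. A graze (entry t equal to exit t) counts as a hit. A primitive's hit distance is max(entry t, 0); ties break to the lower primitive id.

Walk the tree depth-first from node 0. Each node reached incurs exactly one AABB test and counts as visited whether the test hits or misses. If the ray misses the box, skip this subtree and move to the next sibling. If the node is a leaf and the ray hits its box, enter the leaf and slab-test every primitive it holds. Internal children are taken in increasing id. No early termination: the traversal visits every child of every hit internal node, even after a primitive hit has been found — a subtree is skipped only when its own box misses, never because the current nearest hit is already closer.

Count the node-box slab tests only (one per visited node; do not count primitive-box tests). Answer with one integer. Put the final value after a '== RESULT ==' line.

Trace the traversal:
N0 x:[6,32] y:[-7,35] z:[19,95/3] -> hit [19,95/3], descend [7, 19]
  N7 x:[6,32] y:[-7,9] z:[58/3,30] -> miss, prune
  N19 x:[7,27] y:[10,35] z:[19,95/3] -> hit [19,27], descend [14, 20]
    N14 x:[7,27] y:[11,31] z:[19,82/3] -> hit [19,27], descend [1, 11]
      N1 x:[7,26] y:[11,29] z:[19,61/3] -> hit [19,61/3], descend [12, 17]
        N12 x:[7,11] y:[25,29] z:[19,20] -> miss, prune
        N17 x:[22,26] y:[11,15] z:[59/3,61/3] -> miss, prune
      N11 x:[16,27] y:[26,31] z:[59/3,82/3] -> hit [26,27], descend [10, 18]
        N10 x:[16,21] y:[30,31] z:[59/3,64/3] -> miss, prune
        N18 x:[26,27] y:[26,29] z:[79/3,82/3] -> hit [79/3,27] leaf, test {P2@t=79/3}
    N20 x:[10,24] y:[10,35] z:[30,95/3] -> miss, prune

Summary -> nodes [0, 7, 19, 14, 1, 12, 17, 11, 10, 18, 20]; box-tests=11; leaf-entries=1; first=P2

== RESULT ==
11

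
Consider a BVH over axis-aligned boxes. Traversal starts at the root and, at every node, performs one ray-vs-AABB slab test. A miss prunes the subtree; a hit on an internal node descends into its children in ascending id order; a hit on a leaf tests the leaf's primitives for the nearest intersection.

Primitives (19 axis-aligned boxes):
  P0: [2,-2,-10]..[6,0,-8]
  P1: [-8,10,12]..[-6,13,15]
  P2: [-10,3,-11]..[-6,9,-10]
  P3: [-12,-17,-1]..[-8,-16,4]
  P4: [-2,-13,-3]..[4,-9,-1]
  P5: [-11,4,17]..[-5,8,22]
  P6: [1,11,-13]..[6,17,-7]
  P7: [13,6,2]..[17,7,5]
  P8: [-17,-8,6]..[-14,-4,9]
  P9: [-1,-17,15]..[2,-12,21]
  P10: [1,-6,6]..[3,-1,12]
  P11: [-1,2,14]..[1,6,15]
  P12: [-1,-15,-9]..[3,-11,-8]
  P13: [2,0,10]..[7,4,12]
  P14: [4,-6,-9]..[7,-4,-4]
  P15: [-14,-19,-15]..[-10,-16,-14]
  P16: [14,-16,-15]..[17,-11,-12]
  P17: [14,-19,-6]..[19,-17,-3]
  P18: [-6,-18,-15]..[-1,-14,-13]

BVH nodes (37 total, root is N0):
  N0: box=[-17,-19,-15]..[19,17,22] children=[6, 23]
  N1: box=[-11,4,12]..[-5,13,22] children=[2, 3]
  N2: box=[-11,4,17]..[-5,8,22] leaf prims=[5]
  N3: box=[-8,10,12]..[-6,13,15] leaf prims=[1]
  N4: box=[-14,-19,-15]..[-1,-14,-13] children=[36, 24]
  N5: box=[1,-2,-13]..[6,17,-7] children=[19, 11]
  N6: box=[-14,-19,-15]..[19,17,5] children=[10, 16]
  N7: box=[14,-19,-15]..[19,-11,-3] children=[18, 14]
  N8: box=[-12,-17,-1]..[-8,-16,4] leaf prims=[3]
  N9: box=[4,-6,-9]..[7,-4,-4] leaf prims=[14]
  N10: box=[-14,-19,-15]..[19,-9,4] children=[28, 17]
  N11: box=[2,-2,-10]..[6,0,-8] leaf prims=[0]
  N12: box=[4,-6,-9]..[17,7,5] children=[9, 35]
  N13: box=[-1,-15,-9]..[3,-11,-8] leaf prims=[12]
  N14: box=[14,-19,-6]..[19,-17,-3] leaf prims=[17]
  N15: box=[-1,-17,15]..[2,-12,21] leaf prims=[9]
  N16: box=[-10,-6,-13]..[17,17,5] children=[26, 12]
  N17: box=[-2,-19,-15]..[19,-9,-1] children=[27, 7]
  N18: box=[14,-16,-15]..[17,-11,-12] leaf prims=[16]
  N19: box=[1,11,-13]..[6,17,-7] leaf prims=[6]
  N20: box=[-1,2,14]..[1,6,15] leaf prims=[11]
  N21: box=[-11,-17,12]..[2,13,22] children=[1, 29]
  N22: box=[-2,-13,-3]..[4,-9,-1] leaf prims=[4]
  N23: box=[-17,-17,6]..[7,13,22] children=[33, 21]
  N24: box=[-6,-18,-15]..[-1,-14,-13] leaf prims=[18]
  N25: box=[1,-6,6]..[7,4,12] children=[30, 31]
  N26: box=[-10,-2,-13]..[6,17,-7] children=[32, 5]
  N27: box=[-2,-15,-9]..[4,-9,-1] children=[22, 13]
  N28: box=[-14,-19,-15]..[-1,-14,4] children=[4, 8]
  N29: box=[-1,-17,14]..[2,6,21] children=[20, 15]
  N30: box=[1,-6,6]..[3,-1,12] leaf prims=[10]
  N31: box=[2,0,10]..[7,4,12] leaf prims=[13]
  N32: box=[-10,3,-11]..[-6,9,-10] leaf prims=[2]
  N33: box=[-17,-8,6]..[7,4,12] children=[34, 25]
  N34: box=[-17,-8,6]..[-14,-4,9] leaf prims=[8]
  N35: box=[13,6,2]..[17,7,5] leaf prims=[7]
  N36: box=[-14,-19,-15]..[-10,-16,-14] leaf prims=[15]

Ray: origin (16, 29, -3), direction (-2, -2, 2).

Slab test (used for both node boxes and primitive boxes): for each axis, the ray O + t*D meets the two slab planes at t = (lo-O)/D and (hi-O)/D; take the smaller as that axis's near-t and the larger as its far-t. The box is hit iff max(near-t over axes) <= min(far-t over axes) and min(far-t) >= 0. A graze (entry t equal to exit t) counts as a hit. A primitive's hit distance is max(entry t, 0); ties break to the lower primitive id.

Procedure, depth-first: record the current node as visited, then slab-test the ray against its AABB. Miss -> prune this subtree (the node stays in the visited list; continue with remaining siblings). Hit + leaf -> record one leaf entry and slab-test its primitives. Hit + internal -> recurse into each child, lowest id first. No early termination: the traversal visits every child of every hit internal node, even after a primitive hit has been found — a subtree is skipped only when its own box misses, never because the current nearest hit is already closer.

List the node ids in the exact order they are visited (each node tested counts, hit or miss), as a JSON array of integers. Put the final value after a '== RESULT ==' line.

Traverse from the root:
N0 x:[-3/2,33/2] y:[6,24] z:[-6,25/2] -> hit [6,25/2], descend [6, 23]
  N6 x:[-3/2,15] y:[6,24] z:[-6,4] -> miss, prune
  N23 x:[9/2,33/2] y:[8,23] z:[9/2,25/2] -> hit [8,25/2], descend [21, 33]
    N21 x:[7,27/2] y:[8,23] z:[15/2,25/2] -> hit [8,25/2], descend [1, 29]
      N1 x:[21/2,27/2] y:[8,25/2] z:[15/2,25/2] -> hit [21/2,25/2], descend [2, 3]
        N2 x:[21/2,27/2] y:[21/2,25/2] z:[10,25/2] -> hit [21/2,25/2] leaf, test {P5@t=21/2}
        N3 x:[11,12] y:[8,19/2] z:[15/2,9] -> miss, prune
      N29 x:[7,17/2] y:[23/2,23] z:[17/2,12] -> miss, prune
    N33 x:[9/2,33/2] y:[25/2,37/2] z:[9/2,15/2] -> miss, prune

9 AABB tests over nodes [0, 6, 23, 21, 1, 2, 3, 29, 33]; 1 leaf entered; closest P5.

== RESULT ==
[0, 6, 23, 21, 1, 2, 3, 29, 33]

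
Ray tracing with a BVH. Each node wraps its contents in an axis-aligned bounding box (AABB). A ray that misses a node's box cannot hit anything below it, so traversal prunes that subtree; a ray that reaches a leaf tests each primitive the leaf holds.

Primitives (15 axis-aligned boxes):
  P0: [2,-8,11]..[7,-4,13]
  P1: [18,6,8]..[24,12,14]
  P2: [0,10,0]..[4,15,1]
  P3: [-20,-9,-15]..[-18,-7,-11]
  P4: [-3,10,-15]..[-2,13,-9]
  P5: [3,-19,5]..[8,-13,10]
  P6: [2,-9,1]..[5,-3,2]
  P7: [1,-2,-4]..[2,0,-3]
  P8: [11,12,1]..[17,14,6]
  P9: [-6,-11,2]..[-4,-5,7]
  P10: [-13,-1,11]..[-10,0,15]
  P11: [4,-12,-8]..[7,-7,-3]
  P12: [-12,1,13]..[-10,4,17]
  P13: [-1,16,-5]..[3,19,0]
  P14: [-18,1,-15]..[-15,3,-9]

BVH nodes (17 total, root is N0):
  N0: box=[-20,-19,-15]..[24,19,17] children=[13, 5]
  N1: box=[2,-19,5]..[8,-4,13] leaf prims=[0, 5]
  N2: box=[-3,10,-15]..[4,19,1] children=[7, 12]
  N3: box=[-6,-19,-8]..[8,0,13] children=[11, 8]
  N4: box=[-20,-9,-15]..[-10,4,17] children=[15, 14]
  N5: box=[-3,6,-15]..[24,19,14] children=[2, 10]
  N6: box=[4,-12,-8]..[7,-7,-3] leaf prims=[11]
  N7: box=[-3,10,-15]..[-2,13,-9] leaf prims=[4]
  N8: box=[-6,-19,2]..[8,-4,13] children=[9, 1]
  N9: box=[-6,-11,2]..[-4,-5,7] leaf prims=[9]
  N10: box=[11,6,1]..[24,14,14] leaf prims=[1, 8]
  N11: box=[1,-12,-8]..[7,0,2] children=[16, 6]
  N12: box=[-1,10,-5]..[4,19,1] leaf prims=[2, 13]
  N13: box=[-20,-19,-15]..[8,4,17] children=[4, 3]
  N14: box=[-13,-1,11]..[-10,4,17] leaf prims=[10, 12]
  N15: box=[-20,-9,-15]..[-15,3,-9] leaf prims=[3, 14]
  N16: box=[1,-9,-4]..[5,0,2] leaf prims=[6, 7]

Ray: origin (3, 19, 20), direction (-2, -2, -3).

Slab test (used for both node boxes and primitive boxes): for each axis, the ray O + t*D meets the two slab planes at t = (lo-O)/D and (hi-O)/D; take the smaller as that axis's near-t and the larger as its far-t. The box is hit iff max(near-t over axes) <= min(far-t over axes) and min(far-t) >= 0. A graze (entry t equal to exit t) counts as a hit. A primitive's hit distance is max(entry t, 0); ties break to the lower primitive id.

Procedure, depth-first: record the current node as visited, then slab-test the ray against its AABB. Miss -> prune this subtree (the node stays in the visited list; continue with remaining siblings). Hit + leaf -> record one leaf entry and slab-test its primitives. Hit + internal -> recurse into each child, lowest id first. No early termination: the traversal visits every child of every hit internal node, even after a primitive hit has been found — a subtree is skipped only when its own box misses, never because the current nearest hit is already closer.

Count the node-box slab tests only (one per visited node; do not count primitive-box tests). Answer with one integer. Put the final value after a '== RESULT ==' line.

Walk:
N0 x:[-21/2,23/2] y:[0,19] z:[1,35/3] -> hit [1,23/2], descend [5, 13]
  N5 x:[-21/2,3] y:[0,13/2] z:[2,35/3] -> hit [2,3], descend [2, 10]
    N2 x:[-1/2,3] y:[0,9/2] z:[19/3,35/3] -> miss, prune
    N10 x:[-21/2,-4] y:[5/2,13/2] z:[2,19/3] -> miss, prune
  N13 x:[-5/2,23/2] y:[15/2,19] z:[1,35/3] -> hit [15/2,23/2], descend [3, 4]
    N3 x:[-5/2,9/2] y:[19/2,19] z:[7/3,28/3] -> miss, prune
    N4 x:[13/2,23/2] y:[15/2,14] z:[1,35/3] -> hit [15/2,23/2], descend [14, 15]
      N14 x:[13/2,8] y:[15/2,10] z:[1,3] -> miss, prune
      N15 x:[9,23/2] y:[8,14] z:[29/3,35/3] -> hit [29/3,23/2] leaf, test {P3(miss), P14(miss)}

Visited [0, 5, 2, 10, 13, 3, 4, 14, 15]. Tests: 9 box, 1 leaf. Nearest: miss.

== RESULT ==
9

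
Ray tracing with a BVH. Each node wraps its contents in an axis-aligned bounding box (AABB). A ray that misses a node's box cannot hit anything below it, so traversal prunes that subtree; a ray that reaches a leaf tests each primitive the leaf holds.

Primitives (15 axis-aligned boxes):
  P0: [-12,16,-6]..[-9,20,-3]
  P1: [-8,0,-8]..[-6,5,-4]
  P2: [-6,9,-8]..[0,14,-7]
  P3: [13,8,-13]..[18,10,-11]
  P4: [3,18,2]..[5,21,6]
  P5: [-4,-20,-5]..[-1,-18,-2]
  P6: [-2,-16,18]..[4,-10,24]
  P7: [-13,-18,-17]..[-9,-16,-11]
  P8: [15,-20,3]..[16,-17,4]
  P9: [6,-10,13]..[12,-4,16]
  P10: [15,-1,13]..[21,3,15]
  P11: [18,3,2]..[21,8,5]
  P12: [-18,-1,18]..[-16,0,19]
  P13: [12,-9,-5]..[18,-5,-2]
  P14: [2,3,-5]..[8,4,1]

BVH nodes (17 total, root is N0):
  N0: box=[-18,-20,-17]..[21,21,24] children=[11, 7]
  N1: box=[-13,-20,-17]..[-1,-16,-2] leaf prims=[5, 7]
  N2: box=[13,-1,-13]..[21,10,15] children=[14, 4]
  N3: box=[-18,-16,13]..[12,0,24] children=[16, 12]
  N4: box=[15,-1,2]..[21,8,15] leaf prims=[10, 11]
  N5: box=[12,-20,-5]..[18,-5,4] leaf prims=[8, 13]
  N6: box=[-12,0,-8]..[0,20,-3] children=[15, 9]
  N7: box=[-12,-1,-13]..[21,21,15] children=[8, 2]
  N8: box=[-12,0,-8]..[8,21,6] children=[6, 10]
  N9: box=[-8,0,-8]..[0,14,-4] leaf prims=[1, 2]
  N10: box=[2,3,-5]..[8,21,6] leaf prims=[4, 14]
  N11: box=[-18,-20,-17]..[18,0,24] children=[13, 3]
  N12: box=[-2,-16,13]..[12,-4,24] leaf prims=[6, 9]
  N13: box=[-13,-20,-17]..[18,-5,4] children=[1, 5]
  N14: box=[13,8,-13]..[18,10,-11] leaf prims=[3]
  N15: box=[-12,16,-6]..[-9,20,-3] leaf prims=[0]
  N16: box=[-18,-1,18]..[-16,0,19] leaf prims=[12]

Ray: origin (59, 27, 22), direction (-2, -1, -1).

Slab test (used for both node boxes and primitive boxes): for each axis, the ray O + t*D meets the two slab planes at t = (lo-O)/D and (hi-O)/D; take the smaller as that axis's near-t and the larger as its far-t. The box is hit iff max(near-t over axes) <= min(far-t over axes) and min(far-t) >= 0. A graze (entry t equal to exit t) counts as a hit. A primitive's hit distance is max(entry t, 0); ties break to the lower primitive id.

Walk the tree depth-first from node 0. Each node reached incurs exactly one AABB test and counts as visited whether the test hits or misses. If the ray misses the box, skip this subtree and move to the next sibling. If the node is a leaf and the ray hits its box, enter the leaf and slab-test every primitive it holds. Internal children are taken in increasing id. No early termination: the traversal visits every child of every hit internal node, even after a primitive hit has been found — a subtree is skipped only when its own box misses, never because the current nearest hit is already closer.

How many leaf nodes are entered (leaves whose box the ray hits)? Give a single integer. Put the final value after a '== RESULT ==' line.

Trace the traversal:
N0 x:[19,77/2] y:[6,47] z:[-2,39] -> hit [19,77/2], descend [7, 11]
  N7 x:[19,71/2] y:[6,28] z:[7,35] -> hit [19,28], descend [2, 8]
    N2 x:[19,23] y:[17,28] z:[7,35] -> hit [19,23], descend [4, 14]
      N4 x:[19,22] y:[19,28] z:[7,20] -> hit [19,20] leaf, test {P10(miss), P11@t=19}
      N14 x:[41/2,23] y:[17,19] z:[33,35] -> miss, prune
    N8 x:[51/2,71/2] y:[6,27] z:[16,30] -> hit [51/2,27], descend [6, 10]
      N6 x:[59/2,71/2] y:[7,27] z:[25,30] -> miss, prune
      N10 x:[51/2,57/2] y:[6,24] z:[16,27] -> miss, prune
  N11 x:[41/2,77/2] y:[27,47] z:[-2,39] -> hit [27,77/2], descend [3, 13]
    N3 x:[47/2,77/2] y:[27,43] z:[-2,9] -> miss, prune
    N13 x:[41/2,36] y:[32,47] z:[18,39] -> hit [32,36], descend [1, 5]
      N1 x:[30,36] y:[43,47] z:[24,39] -> miss, prune
      N5 x:[41/2,47/2] y:[32,47] z:[18,27] -> miss, prune

Summary -> nodes [0, 7, 2, 4, 14, 8, 6, 10, 11, 3, 13, 1, 5]; box-tests=13; leaf-entries=1; first=P11

== RESULT ==
1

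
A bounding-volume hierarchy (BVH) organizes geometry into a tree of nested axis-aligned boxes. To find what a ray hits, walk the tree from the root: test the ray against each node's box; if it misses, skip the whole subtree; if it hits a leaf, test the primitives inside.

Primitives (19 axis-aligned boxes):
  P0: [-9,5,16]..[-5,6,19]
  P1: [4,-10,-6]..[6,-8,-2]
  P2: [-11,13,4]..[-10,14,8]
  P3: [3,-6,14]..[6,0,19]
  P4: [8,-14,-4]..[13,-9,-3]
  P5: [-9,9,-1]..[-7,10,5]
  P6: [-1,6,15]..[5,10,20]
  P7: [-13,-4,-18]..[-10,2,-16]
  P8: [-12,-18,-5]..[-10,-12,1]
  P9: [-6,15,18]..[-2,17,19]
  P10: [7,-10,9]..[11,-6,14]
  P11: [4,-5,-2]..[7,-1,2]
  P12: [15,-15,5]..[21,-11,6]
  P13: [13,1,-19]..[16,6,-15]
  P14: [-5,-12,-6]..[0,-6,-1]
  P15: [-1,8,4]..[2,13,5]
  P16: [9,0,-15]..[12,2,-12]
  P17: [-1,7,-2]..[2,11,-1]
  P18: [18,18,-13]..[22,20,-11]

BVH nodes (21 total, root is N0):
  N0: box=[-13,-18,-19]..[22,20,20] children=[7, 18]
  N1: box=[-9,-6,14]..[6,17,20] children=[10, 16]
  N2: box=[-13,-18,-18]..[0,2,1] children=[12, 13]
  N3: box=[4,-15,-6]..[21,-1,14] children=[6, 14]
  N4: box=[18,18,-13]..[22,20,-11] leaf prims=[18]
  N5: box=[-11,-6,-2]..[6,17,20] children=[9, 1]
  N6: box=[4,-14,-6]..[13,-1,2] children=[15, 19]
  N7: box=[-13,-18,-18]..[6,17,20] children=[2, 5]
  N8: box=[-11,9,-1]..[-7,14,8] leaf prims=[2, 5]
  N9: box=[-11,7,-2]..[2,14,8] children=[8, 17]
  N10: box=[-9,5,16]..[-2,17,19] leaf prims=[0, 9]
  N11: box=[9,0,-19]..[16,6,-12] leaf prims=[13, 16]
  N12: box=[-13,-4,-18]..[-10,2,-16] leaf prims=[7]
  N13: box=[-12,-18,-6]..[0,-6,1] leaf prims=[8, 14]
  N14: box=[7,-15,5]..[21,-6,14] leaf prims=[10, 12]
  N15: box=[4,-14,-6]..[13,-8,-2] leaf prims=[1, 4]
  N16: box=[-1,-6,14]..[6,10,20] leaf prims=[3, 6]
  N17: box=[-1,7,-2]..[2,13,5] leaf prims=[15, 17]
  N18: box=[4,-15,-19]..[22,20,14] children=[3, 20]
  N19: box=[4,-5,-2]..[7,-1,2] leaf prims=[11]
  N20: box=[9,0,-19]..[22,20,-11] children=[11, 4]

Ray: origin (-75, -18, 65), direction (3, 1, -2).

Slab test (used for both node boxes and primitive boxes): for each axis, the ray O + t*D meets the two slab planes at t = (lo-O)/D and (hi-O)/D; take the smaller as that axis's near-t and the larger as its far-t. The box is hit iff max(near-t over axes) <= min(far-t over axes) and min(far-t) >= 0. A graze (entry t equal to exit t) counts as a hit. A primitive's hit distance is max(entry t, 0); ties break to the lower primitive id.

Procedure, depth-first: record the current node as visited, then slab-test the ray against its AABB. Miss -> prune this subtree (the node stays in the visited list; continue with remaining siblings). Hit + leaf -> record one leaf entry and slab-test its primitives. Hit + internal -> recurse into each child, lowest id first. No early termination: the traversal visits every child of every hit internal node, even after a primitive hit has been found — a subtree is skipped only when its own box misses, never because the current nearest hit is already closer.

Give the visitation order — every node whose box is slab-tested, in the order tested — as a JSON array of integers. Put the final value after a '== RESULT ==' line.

Walk:
N0 x:[62/3,97/3] y:[0,38] z:[45/2,42] -> hit [45/2,97/3], descend [7, 18]
  N7 x:[62/3,27] y:[0,35] z:[45/2,83/2] -> hit [45/2,27], descend [2, 5]
    N2 x:[62/3,25] y:[0,20] z:[32,83/2] -> miss, prune
    N5 x:[64/3,27] y:[12,35] z:[45/2,67/2] -> hit [45/2,27], descend [1, 9]
      N1 x:[22,27] y:[12,35] z:[45/2,51/2] -> hit [45/2,51/2], descend [10, 16]
        N10 x:[22,73/3] y:[23,35] z:[23,49/2] -> hit [23,73/3] leaf, test {P0@t=23, P9(miss)}
        N16 x:[74/3,27] y:[12,28] z:[45/2,51/2] -> hit [74/3,51/2] leaf, test {P3(miss), P6@t=74/3}
      N9 x:[64/3,77/3] y:[25,32] z:[57/2,67/2] -> miss, prune
  N18 x:[79/3,97/3] y:[3,38] z:[51/2,42] -> hit [79/3,97/3], descend [3, 20]
    N3 x:[79/3,32] y:[3,17] z:[51/2,71/2] -> miss, prune
    N20 x:[28,97/3] y:[18,38] z:[38,42] -> miss, prune

order=[0, 7, 2, 5, 1, 10, 16, 9, 18, 3, 20]  |boxes|=11  |leaves|=2  hit=P0

== RESULT ==
[0, 7, 2, 5, 1, 10, 16, 9, 18, 3, 20]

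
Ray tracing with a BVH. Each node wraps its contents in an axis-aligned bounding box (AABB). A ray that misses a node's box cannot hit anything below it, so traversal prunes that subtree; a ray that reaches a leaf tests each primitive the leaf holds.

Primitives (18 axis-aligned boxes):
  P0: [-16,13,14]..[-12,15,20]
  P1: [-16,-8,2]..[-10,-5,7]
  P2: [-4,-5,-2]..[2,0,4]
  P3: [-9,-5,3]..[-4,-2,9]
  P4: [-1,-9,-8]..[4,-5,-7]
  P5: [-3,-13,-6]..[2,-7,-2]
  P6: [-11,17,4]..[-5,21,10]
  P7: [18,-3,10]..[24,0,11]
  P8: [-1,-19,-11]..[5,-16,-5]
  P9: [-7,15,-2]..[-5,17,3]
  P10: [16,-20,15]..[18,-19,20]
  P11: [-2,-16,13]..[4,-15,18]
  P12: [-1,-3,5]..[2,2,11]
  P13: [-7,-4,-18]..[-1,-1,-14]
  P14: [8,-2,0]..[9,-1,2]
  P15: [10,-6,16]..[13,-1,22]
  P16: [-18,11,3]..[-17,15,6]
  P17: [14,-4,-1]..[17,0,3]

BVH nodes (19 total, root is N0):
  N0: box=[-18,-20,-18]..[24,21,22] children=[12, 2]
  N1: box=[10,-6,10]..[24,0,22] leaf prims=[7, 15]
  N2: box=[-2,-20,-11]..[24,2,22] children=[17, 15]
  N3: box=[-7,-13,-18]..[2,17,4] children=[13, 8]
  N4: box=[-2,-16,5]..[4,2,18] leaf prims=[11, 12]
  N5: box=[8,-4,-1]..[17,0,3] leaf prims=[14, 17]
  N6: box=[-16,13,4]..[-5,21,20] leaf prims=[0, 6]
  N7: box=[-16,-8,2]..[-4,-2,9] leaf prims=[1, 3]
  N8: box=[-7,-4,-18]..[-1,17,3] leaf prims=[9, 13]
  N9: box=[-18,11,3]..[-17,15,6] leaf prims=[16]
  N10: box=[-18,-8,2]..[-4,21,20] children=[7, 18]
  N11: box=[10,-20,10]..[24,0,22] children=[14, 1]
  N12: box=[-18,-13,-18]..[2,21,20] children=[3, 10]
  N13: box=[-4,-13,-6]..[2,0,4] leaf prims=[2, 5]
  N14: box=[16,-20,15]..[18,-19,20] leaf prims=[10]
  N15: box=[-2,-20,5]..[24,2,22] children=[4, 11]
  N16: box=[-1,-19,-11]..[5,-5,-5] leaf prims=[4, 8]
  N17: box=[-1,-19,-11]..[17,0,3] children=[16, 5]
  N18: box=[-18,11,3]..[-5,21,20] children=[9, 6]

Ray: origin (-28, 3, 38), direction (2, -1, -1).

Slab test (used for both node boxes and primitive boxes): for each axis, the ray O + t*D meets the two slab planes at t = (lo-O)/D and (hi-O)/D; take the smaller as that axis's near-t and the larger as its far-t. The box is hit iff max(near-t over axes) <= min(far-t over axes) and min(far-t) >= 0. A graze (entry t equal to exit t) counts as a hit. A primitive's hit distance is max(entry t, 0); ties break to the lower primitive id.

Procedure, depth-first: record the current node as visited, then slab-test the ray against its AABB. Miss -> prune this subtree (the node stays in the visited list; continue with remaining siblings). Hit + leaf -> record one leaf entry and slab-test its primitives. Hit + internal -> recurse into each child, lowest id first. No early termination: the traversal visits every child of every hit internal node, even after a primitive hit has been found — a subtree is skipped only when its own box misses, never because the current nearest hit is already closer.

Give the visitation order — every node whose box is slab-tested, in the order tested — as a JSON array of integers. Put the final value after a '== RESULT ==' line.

Walk:
N0 x:[5,26] y:[-18,23] z:[16,56] -> hit [16,23], descend [2, 12]
  N2 x:[13,26] y:[1,23] z:[16,49] -> hit [16,23], descend [15, 17]
    N15 x:[13,26] y:[1,23] z:[16,33] -> hit [16,23], descend [4, 11]
      N4 x:[13,16] y:[1,19] z:[20,33] -> miss, prune
      N11 x:[19,26] y:[3,23] z:[16,28] -> hit [19,23], descend [1, 14]
        N1 x:[19,26] y:[3,9] z:[16,28] -> miss, prune
        N14 x:[22,23] y:[22,23] z:[18,23] -> hit [22,23] leaf, test {P10@t=22}
    N17 x:[27/2,45/2] y:[3,22] z:[35,49] -> miss, prune
  N12 x:[5,15] y:[-18,16] z:[18,56] -> miss, prune

order=[0, 2, 15, 4, 11, 1, 14, 17, 12]  |boxes|=9  |leaves|=1  hit=P10

== RESULT ==
[0, 2, 15, 4, 11, 1, 14, 17, 12]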